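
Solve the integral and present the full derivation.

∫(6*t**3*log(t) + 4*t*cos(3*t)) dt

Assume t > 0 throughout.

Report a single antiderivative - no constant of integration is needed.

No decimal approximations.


Step 1. Rewrite: now ∫(4*t*cos(3*t)) dt + ∫(6*t**3*log(t)) dt.
Step 2. Integrate ∫(6*t**3*log(t)) dt by parts with u = log(t), dv = (6*t**3) dt, so v = 3*t**4/2 [assuming t > 0]: now 3*t**4*log(t)/2 + ∫(-3*t**3/2) dt + ∫(4*t*cos(3*t)) dt.
Step 3. Evaluate the standard form: now 3*t**4*log(t)/2 - 3*t**4/8 + ∫(4*t*cos(3*t)) dt.
Step 4. Integrate ∫(4*t*cos(3*t)) dt by parts with u = t, dv = (4*cos(3*t)) dt, so v = 4*sin(3*t)/3: now 3*t**4*log(t)/2 - 3*t**4/8 + 4*t*sin(3*t)/3 + ∫(-4*sin(3*t)/3) dt.
Step 5. Evaluate the standard form: now 3*t**4*log(t)/2 - 3*t**4/8 + 4*t*sin(3*t)/3 + 4*cos(3*t)/9.
Answer: 3*t**4*log(t)/2 - 3*t**4/8 + 4*t*sin(3*t)/3 + 4*cos(3*t)/9.


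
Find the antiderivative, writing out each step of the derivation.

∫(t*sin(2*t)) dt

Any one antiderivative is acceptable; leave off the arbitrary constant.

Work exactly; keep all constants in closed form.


Step 1. Integrate ∫(t*sin(2*t)) dt by parts with u = t, dv = (sin(2*t)) dt, so v = -cos(2*t)/2: now -t*cos(2*t)/2 + ∫(cos(2*t)/2) dt.
Step 2. Evaluate the standard form: now -t*cos(2*t)/2 + sin(2*t)/4.
Answer: -t*cos(2*t)/2 + sin(2*t)/4.


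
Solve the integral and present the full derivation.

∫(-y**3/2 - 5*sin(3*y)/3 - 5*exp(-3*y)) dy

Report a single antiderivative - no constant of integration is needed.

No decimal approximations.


Step 1. Rewrite: now ∫(-y**3/2) dy + ∫(-5*exp(-3*y)) dy + ∫(-5*sin(3*y)/3) dy.
Step 2. Evaluate the standard form: now ∫(-y**3/2) dy + ∫(-5*sin(3*y)/3) dy + 5*exp(-3*y)/3.
Step 3. Evaluate the standard form: now 5*cos(3*y)/9 + ∫(-y**3/2) dy + 5*exp(-3*y)/3.
Step 4. Evaluate the standard form: now -y**4/8 + 5*cos(3*y)/9 + 5*exp(-3*y)/3.
Answer: -y**4/8 + 5*cos(3*y)/9 + 5*exp(-3*y)/3.


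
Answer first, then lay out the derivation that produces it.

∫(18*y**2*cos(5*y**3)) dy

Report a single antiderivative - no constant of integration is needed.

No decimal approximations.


The answer is 6*sin(5*y**3)/5.
Step 1. Substitute u = y**3, turning ∫(18*y**2*cos(5*y**3)) dy into ∫(6*cos(5*u)) du: now ∫(6*cos(5*u)) du.
Step 2. Evaluate the standard form: now 6*sin(5*u)/5.
Step 3. Substitute back u = y**3: now 6*sin(5*y**3)/5.
Answer: 6*sin(5*y**3)/5.


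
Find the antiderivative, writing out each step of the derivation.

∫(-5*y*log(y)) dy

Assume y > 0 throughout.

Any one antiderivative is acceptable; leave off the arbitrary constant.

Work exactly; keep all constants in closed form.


Step 1. Integrate ∫(-5*y*log(y)) dy by parts with u = log(y), dv = (-5*y) dy, so v = -5*y**2/2 [assuming y > 0]: now -5*y**2*log(y)/2 + ∫(5*y/2) dy.
Step 2. Evaluate the standard form: now -5*y**2*log(y)/2 + 5*y**2/4.
Answer: -5*y**2*log(y)/2 + 5*y**2/4.


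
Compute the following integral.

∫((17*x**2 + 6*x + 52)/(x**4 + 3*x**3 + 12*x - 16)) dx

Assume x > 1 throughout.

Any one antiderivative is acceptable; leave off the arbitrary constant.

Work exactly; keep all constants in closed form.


Answer: 3*log(x - 1) - 3*log(x + 4) + atan(x/2).


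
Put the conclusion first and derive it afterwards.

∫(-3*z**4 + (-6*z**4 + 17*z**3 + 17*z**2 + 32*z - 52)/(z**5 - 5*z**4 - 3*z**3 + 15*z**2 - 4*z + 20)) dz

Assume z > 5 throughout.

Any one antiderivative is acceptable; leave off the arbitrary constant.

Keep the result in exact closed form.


The answer is -3*z**5/5 - 2*log(z - 5) - 2*log(z - 2) - 2*log(z + 2) - 3*atan(z).
Step 1. Rewrite: now ∫(-3*z**4) dz + ∫((-6*z**4 + 17*z**3 + 17*z**2 + 32*z - 52)/(z**5 - 5*z**4 - 3*z**3 + 15*z**2 - 4*z + 20)) dz.
Step 2. Decompose ∫((-6*z**4 + 17*z**3 + 17*z**2 + 32*z - 52)/(z**5 - 5*z**4 - 3*z**3 + 15*z**2 - 4*z + 20)) dz by partial fractions, (-6*z**4 + 17*z**3 + 17*z**2 + 32*z - 52)/(z**5 - 5*z**4 - 3*z**3 + 15*z**2 - 4*z + 20) = -3/(z**2 + 1) - 2/(z + 2) - 2/(z - 2) - 2/(z - 5): now ∫(-3*z**4) dz + ∫(-2/(z - 5)) dz + ∫(-2/(z - 2)) dz + ∫(-2/(z + 2)) dz + ∫(-3/(z**2 + 1)) dz.
Step 3. Evaluate the standard form [assuming z > 2]: now -2*log(z - 2) + ∫(-3*z**4) dz + ∫(-2/(z - 5)) dz + ∫(-2/(z + 2)) dz + ∫(-3/(z**2 + 1)) dz.
Step 4. Evaluate the standard form [assuming z > -2]: now -2*log(z - 2) - 2*log(z + 2) + ∫(-3*z**4) dz + ∫(-2/(z - 5)) dz + ∫(-3/(z**2 + 1)) dz.
Step 5. Evaluate the standard form [assuming z > 5]: now -2*log(z - 5) - 2*log(z - 2) - 2*log(z + 2) + ∫(-3*z**4) dz + ∫(-3/(z**2 + 1)) dz.
Step 6. Evaluate the standard form: now -2*log(z - 5) - 2*log(z - 2) - 2*log(z + 2) - 3*atan(z) + ∫(-3*z**4) dz.
Step 7. Evaluate the standard form: now -3*z**5/5 - 2*log(z - 5) - 2*log(z - 2) - 2*log(z + 2) - 3*atan(z).
Answer: -3*z**5/5 - 2*log(z - 5) - 2*log(z - 2) - 2*log(z + 2) - 3*atan(z).


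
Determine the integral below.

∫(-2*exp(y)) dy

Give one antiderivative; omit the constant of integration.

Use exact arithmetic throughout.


Answer: -2*exp(y).


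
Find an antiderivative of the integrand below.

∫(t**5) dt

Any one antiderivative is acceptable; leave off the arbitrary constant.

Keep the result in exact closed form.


Answer: t**6/6.


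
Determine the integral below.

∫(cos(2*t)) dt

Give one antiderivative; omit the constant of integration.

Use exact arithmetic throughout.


Answer: sin(2*t)/2.


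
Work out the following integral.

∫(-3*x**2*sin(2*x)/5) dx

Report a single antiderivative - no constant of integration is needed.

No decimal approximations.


Answer: 3*x**2*cos(2*x)/10 - 3*x*sin(2*x)/10 - 3*cos(2*x)/20.


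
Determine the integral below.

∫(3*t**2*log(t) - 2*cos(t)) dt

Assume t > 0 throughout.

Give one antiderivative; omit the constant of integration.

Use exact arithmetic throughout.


Answer: t**3*log(t) - t**3/3 - 2*sin(t).


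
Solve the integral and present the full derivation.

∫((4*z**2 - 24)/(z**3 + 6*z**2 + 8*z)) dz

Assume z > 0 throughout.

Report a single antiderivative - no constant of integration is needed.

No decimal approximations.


Step 1. Decompose ∫((4*z**2 - 24)/(z**3 + 6*z**2 + 8*z)) dz by partial fractions, (4*z**2 - 24)/(z**3 + 6*z**2 + 8*z) = 5/(z + 4) + 2/(z + 2) - 3/z: now ∫(-3/z) dz + ∫(2/(z + 2)) dz + ∫(5/(z + 4)) dz.
Step 2. Evaluate the standard form [assuming z > 0]: now -3*log(z) + ∫(2/(z + 2)) dz + ∫(5/(z + 4)) dz.
Step 3. Evaluate the standard form [assuming z > -2]: now -3*log(z) + 2*log(z + 2) + ∫(5/(z + 4)) dz.
Step 4. Evaluate the standard form [assuming z > -4]: now -3*log(z) + 2*log(z + 2) + 5*log(z + 4).
Answer: -3*log(z) + 2*log(z + 2) + 5*log(z + 4).


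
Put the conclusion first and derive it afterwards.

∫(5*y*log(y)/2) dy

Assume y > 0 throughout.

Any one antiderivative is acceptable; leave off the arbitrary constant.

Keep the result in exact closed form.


The answer is 5*y**2*log(y)/4 - 5*y**2/8.
Step 1. Integrate ∫(5*y*log(y)/2) dy by parts with u = log(y), dv = (5*y/2) dy, so v = 5*y**2/4 [assuming y > 0]: now 5*y**2*log(y)/4 + ∫(-5*y/4) dy.
Step 2. Evaluate the standard form: now 5*y**2*log(y)/4 - 5*y**2/8.
Answer: 5*y**2*log(y)/4 - 5*y**2/8.


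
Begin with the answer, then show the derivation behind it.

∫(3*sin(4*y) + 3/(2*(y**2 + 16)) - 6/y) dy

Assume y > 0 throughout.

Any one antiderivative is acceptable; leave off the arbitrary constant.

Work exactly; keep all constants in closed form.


The answer is -6*log(y) - 3*cos(4*y)/4 + 3*atan(y/4)/8.
Step 1. Rewrite: now ∫(-6/y) dy + ∫(3/(2*(y**2 + 16))) dy + ∫(3*sin(4*y)) dy.
Step 2. Evaluate the standard form [assuming y > 0]: now -6*log(y) + ∫(3/(2*(y**2 + 16))) dy + ∫(3*sin(4*y)) dy.
Step 3. Evaluate the standard form: now -6*log(y) - 3*cos(4*y)/4 + ∫(3/(2*(y**2 + 16))) dy.
Step 4. Evaluate the standard form: now -6*log(y) - 3*cos(4*y)/4 + 3*atan(y/4)/8.
Answer: -6*log(y) - 3*cos(4*y)/4 + 3*atan(y/4)/8.


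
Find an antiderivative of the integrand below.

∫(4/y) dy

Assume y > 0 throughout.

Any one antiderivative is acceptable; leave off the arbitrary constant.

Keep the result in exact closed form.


Answer: 4*log(y).


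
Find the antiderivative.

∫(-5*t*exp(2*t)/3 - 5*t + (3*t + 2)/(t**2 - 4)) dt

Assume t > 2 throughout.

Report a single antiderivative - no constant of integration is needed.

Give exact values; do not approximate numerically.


Answer: -5*t**2/2 - 5*t*exp(2*t)/6 + 5*exp(2*t)/12 + 2*log(t - 2) + log(t + 2).


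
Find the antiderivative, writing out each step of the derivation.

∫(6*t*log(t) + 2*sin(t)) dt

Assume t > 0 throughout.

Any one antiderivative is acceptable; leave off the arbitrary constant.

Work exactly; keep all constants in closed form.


Step 1. Rewrite: now ∫(6*t*log(t)) dt + ∫(2*sin(t)) dt.
Step 2. Evaluate the standard form: now -2*cos(t) + ∫(6*t*log(t)) dt.
Step 3. Integrate ∫(6*t*log(t)) dt by parts with u = log(t), dv = (6*t) dt, so v = 3*t**2 [assuming t > 0]: now 3*t**2*log(t) - 2*cos(t) + ∫(-3*t) dt.
Step 4. Evaluate the standard form: now 3*t**2*log(t) - 3*t**2/2 - 2*cos(t).
Answer: 3*t**2*log(t) - 3*t**2/2 - 2*cos(t).


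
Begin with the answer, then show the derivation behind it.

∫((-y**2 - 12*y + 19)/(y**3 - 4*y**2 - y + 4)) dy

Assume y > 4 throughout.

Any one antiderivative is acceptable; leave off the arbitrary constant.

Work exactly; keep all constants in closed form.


The answer is -3*log(y - 4) - log(y - 1) + 3*log(y + 1).
Step 1. Decompose ∫((-y**2 - 12*y + 19)/(y**3 - 4*y**2 - y + 4)) dy by partial fractions, (-y**2 - 12*y + 19)/(y**3 - 4*y**2 - y + 4) = 3/(y + 1) - 1/(y - 1) - 3/(y - 4): now ∫(-3/(y - 4)) dy + ∫(-1/(y - 1)) dy + ∫(3/(y + 1)) dy.
Step 2. Evaluate the standard form [assuming y > -1]: now 3*log(y + 1) + ∫(-3/(y - 4)) dy + ∫(-1/(y - 1)) dy.
Step 3. Evaluate the standard form [assuming y > 4]: now -3*log(y - 4) + 3*log(y + 1) + ∫(-1/(y - 1)) dy.
Step 4. Evaluate the standard form [assuming y > 1]: now -3*log(y - 4) - log(y - 1) + 3*log(y + 1).
Answer: -3*log(y - 4) - log(y - 1) + 3*log(y + 1).


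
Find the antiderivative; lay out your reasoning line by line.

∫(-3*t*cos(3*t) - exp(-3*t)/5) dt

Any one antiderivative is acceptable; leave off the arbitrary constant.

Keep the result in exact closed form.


Step 1. Rewrite: now ∫(-3*t*cos(3*t)) dt + ∫(-exp(-3*t)/5) dt.
Step 2. Integrate ∫(-3*t*cos(3*t)) dt by parts with u = t, dv = (-3*cos(3*t)) dt, so v = -sin(3*t): now -t*sin(3*t) + ∫(-exp(-3*t)/5) dt + ∫(sin(3*t)) dt.
Step 3. Evaluate the standard form: now -t*sin(3*t) - cos(3*t)/3 + ∫(-exp(-3*t)/5) dt.
Step 4. Evaluate the standard form: now -t*sin(3*t) - cos(3*t)/3 + exp(-3*t)/15.
Answer: -t*sin(3*t) - cos(3*t)/3 + exp(-3*t)/15.


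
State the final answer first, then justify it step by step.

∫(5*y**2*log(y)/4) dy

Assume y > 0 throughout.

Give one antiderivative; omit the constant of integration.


The answer is 5*y**3*log(y)/12 - 5*y**3/36.
Step 1. Integrate ∫(5*y**2*log(y)/4) dy by parts with u = log(y), dv = (5*y**2/4) dy, so v = 5*y**3/12 [assuming y > 0]: now 5*y**3*log(y)/12 + ∫(-5*y**2/12) dy.
Step 2. Evaluate the standard form: now 5*y**3*log(y)/12 - 5*y**3/36.
Answer: 5*y**3*log(y)/12 - 5*y**3/36.


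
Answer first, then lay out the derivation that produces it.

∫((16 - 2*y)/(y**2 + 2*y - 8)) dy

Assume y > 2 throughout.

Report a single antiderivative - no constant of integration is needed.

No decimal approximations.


The answer is 2*log(y - 2) - 4*log(y + 4).
Step 1. Decompose ∫((16 - 2*y)/(y**2 + 2*y - 8)) dy by partial fractions, (16 - 2*y)/(y**2 + 2*y - 8) = -4/(y + 4) + 2/(y - 2): now ∫(2/(y - 2)) dy + ∫(-4/(y + 4)) dy.
Step 2. Evaluate the standard form [assuming y > -4]: now -4*log(y + 4) + ∫(2/(y - 2)) dy.
Step 3. Evaluate the standard form [assuming y > 2]: now 2*log(y - 2) - 4*log(y + 4).
Answer: 2*log(y - 2) - 4*log(y + 4).


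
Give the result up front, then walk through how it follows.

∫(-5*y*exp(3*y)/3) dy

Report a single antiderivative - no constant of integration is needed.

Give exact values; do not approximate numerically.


The answer is -5*y*exp(3*y)/9 + 5*exp(3*y)/27.
Step 1. Integrate ∫(-5*y*exp(3*y)/3) dy by parts with u = y, dv = (-5*exp(3*y)/3) dy, so v = -5*exp(3*y)/9: now -5*y*exp(3*y)/9 + ∫(5*exp(3*y)/9) dy.
Step 2. Evaluate the standard form: now -5*y*exp(3*y)/9 + 5*exp(3*y)/27.
Answer: -5*y*exp(3*y)/9 + 5*exp(3*y)/27.


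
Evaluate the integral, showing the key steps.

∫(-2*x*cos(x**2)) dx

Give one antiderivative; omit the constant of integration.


Step 1. Substitute u = x**2, turning ∫(-2*x*cos(x**2)) dx into ∫(-cos(u)) du: now ∫(-cos(u)) du.
Step 2. Evaluate the standard form: now -sin(u).
Step 3. Substitute back u = x**2: now -sin(x**2).
Answer: -sin(x**2).


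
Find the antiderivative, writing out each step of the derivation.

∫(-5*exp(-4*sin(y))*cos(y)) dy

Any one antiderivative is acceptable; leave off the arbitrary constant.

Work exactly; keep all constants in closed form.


Step 1. Substitute u = sin(y), turning ∫(-5*exp(-4*sin(y))*cos(y)) dy into ∫(-5*exp(-4*u)) du: now ∫(-5*exp(-4*u)) du.
Step 2. Evaluate the standard form: now 5*exp(-4*u)/4.
Step 3. Substitute back u = sin(y): now 5*exp(-4*sin(y))/4.
Answer: 5*exp(-4*sin(y))/4.


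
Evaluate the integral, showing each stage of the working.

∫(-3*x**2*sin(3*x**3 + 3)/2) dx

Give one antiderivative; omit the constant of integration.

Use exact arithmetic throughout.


Step 1. Substitute u = x**3 + 1, turning ∫(-3*x**2*sin(3*x**3 + 3)/2) dx into ∫(-sin(3*u)/2) du: now ∫(-sin(3*u)/2) du.
Step 2. Evaluate the standard form: now cos(3*u)/6.
Step 3. Substitute back u = x**3 + 1: now cos(3*x**3 + 3)/6.
Answer: cos(3*x**3 + 3)/6.


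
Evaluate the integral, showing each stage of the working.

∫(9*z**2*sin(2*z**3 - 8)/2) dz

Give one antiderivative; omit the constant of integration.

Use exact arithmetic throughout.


Step 1. Substitute u = z**3 - 4, turning ∫(9*z**2*sin(2*z**3 - 8)/2) dz into ∫(3*sin(2*u)/2) du: now ∫(3*sin(2*u)/2) du.
Step 2. Evaluate the standard form: now -3*cos(2*u)/4.
Step 3. Substitute back u = z**3 - 4: now -3*cos(2*z**3 - 8)/4.
Answer: -3*cos(2*z**3 - 8)/4.


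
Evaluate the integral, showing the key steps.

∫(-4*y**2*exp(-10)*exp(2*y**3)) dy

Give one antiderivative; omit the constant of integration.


Step 1. Substitute u = y**3 - 5, turning ∫(-4*y**2*exp(-10)*exp(2*y**3)) dy into ∫(-4*exp(2*u)/3) du: now ∫(-4*exp(2*u)/3) du.
Step 2. Evaluate the standard form: now -2*exp(2*u)/3.
Step 3. Substitute back u = y**3 - 5: now -2*exp(2*y**3 - 10)/3.
Answer: -2*exp(2*y**3 - 10)/3.


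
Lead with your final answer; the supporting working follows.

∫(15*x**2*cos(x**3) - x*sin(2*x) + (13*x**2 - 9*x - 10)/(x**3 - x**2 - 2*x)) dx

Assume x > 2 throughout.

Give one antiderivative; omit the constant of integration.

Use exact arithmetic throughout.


The answer is x*cos(2*x)/2 + 5*log(x) + 4*log(x - 2) + 4*log(x + 1) - sin(2*x)/4 + 5*sin(x**3).
Step 1. Rewrite: now ∫(-x*sin(2*x)) dx + ∫(15*x**2*cos(x**3)) dx + ∫((13*x**2 - 9*x - 10)/(x**3 - x**2 - 2*x)) dx.
Step 2. Integrate ∫(-x*sin(2*x)) dx by parts with u = x, dv = (-sin(2*x)) dx, so v = cos(2*x)/2: now x*cos(2*x)/2 + ∫(15*x**2*cos(x**3)) dx + ∫((13*x**2 - 9*x - 10)/(x**3 - x**2 - 2*x)) dx + ∫(-cos(2*x)/2) dx.
Step 3. Evaluate the standard form: now x*cos(2*x)/2 - sin(2*x)/4 + ∫(15*x**2*cos(x**3)) dx + ∫((13*x**2 - 9*x - 10)/(x**3 - x**2 - 2*x)) dx.
Step 4. Substitute u = x**3, turning ∫(15*x**2*cos(x**3)) dx into ∫(5*cos(u)) du: now x*cos(2*x)/2 - sin(2*x)/4 + ∫((13*x**2 - 9*x - 10)/(x**3 - x**2 - 2*x)) dx + ∫(5*cos(u)) du.
Step 5. Evaluate the standard form: now x*cos(2*x)/2 + 5*sin(u) - sin(2*x)/4 + ∫((13*x**2 - 9*x - 10)/(x**3 - x**2 - 2*x)) dx.
Step 6. Substitute back u = x**3: now x*cos(2*x)/2 - sin(2*x)/4 + 5*sin(x**3) + ∫((13*x**2 - 9*x - 10)/(x**3 - x**2 - 2*x)) dx.
Step 7. Decompose ∫((13*x**2 - 9*x - 10)/(x**3 - x**2 - 2*x)) dx by partial fractions, (13*x**2 - 9*x - 10)/(x**3 - x**2 - 2*x) = 4/(x + 1) + 4/(x - 2) + 5/x: now x*cos(2*x)/2 - sin(2*x)/4 + 5*sin(x**3) + ∫(5/x) dx + ∫(4/(x - 2)) dx + ∫(4/(x + 1)) dx.
Step 8. Evaluate the standard form [assuming x > -1]: now x*cos(2*x)/2 + 4*log(x + 1) - sin(2*x)/4 + 5*sin(x**3) + ∫(5/x) dx + ∫(4/(x - 2)) dx.
Step 9. Evaluate the standard form [assuming x > 0]: now x*cos(2*x)/2 + 5*log(x) + 4*log(x + 1) - sin(2*x)/4 + 5*sin(x**3) + ∫(4/(x - 2)) dx.
Step 10. Evaluate the standard form [assuming x > 2]: now x*cos(2*x)/2 + 5*log(x) + 4*log(x - 2) + 4*log(x + 1) - sin(2*x)/4 + 5*sin(x**3).
Answer: x*cos(2*x)/2 + 5*log(x) + 4*log(x - 2) + 4*log(x + 1) - sin(2*x)/4 + 5*sin(x**3).


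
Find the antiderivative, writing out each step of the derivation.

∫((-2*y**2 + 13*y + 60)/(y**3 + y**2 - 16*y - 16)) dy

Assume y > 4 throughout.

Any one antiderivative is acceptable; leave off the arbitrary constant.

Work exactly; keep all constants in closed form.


Step 1. Decompose ∫((-2*y**2 + 13*y + 60)/(y**3 + y**2 - 16*y - 16)) dy by partial fractions, (-2*y**2 + 13*y + 60)/(y**3 + y**2 - 16*y - 16) = -1/(y + 4) - 3/(y + 1) + 2/(y - 4): now ∫(2/(y - 4)) dy + ∫(-3/(y + 1)) dy + ∫(-1/(y + 4)) dy.
Step 2. Evaluate the standard form [assuming y > -1]: now -3*log(y + 1) + ∫(2/(y - 4)) dy + ∫(-1/(y + 4)) dy.
Step 3. Evaluate the standard form [assuming y > 4]: now 2*log(y - 4) - 3*log(y + 1) + ∫(-1/(y + 4)) dy.
Step 4. Evaluate the standard form [assuming y > -4]: now 2*log(y - 4) - 3*log(y + 1) - log(y + 4).
Answer: 2*log(y - 4) - 3*log(y + 1) - log(y + 4).


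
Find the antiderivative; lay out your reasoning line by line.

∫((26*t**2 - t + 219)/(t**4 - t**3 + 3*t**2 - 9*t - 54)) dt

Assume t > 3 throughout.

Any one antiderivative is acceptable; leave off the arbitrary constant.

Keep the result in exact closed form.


Step 1. Decompose ∫((26*t**2 - t + 219)/(t**4 - t**3 + 3*t**2 - 9*t - 54)) dt by partial fractions, (26*t**2 - t + 219)/(t**4 - t**3 + 3*t**2 - 9*t - 54) = 1/(t**2 + 9) - 5/(t + 2) + 5/(t - 3): now ∫(5/(t - 3)) dt + ∫(-5/(t + 2)) dt + ∫(1/(t**2 + 9)) dt.
Step 2. Evaluate the standard form [assuming t > -2]: now -5*log(t + 2) + ∫(5/(t - 3)) dt + ∫(1/(t**2 + 9)) dt.
Step 3. Evaluate the standard form [assuming t > 3]: now 5*log(t - 3) - 5*log(t + 2) + ∫(1/(t**2 + 9)) dt.
Step 4. Evaluate the standard form: now 5*log(t - 3) - 5*log(t + 2) + atan(t/3)/3.
Answer: 5*log(t - 3) - 5*log(t + 2) + atan(t/3)/3.


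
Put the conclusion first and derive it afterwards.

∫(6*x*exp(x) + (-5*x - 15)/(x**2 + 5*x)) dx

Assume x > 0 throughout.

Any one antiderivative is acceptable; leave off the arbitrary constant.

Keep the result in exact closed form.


The answer is 6*x*exp(x) - 6*exp(x) - 3*log(x) - 2*log(x + 5).
Step 1. Rewrite: now ∫(6*x*exp(x)) dx + ∫((-5*x - 15)/(x**2 + 5*x)) dx.
Step 2. Integrate ∫(6*x*exp(x)) dx by parts with u = x, dv = (6*exp(x)) dx, so v = 6*exp(x): now 6*x*exp(x) + ∫((-5*x - 15)/(x**2 + 5*x)) dx + ∫(-6*exp(x)) dx.
Step 3. Evaluate the standard form: now 6*x*exp(x) - 6*exp(x) + ∫((-5*x - 15)/(x**2 + 5*x)) dx.
Step 4. Decompose ∫((-5*x - 15)/(x**2 + 5*x)) dx by partial fractions, (-5*x - 15)/(x**2 + 5*x) = -2/(x + 5) - 3/x: now 6*x*exp(x) - 6*exp(x) + ∫(-3/x) dx + ∫(-2/(x + 5)) dx.
Step 5. Evaluate the standard form [assuming x > -5]: now 6*x*exp(x) - 6*exp(x) - 2*log(x + 5) + ∫(-3/x) dx.
Step 6. Evaluate the standard form [assuming x > 0]: now 6*x*exp(x) - 6*exp(x) - 3*log(x) - 2*log(x + 5).
Answer: 6*x*exp(x) - 6*exp(x) - 3*log(x) - 2*log(x + 5).


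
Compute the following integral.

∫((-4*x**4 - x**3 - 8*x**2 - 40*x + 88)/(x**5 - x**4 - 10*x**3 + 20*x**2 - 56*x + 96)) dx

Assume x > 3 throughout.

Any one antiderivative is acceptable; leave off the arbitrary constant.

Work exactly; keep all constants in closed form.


Answer: -5*log(x - 3) + 2*log(x - 2) - log(x + 4) + atan(x/2).


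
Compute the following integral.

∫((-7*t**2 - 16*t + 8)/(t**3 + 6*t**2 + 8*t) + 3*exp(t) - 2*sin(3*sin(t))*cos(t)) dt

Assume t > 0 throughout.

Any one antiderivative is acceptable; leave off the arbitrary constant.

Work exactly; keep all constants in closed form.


Answer: 3*exp(t) + log(t) - 3*log(t + 2) - 5*log(t + 4) + 2*cos(3*sin(t))/3.


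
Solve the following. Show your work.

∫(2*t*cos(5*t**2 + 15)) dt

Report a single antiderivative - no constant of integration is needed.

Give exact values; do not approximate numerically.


Step 1. Substitute u = t**2 + 3, turning ∫(2*t*cos(5*t**2 + 15)) dt into ∫(cos(5*u)) du: now ∫(cos(5*u)) du.
Step 2. Evaluate the standard form: now sin(5*u)/5.
Step 3. Substitute back u = t**2 + 3: now sin(5*t**2 + 15)/5.
Answer: sin(5*t**2 + 15)/5.


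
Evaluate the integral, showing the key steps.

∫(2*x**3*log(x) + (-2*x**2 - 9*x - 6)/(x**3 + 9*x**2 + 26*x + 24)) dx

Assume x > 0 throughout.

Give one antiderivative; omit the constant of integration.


Step 1. Rewrite: now ∫(2*x**3*log(x)) dx + ∫((-2*x**2 - 9*x - 6)/(x**3 + 9*x**2 + 26*x + 24)) dx.
Step 2. Decompose ∫((-2*x**2 - 9*x - 6)/(x**3 + 9*x**2 + 26*x + 24)) dx by partial fractions, (-2*x**2 - 9*x - 6)/(x**3 + 9*x**2 + 26*x + 24) = -1/(x + 4) - 3/(x + 3) + 2/(x + 2): now ∫(2*x**3*log(x)) dx + ∫(2/(x + 2)) dx + ∫(-3/(x + 3)) dx + ∫(-1/(x + 4)) dx.
Step 3. Evaluate the standard form [assuming x > -4]: now -log(x + 4) + ∫(2*x**3*log(x)) dx + ∫(2/(x + 2)) dx + ∫(-3/(x + 3)) dx.
Step 4. Evaluate the standard form [assuming x > -2]: now 2*log(x + 2) - log(x + 4) + ∫(2*x**3*log(x)) dx + ∫(-3/(x + 3)) dx.
Step 5. Evaluate the standard form [assuming x > -3]: now 2*log(x + 2) - 3*log(x + 3) - log(x + 4) + ∫(2*x**3*log(x)) dx.
Step 6. Integrate ∫(2*x**3*log(x)) dx by parts with u = log(x), dv = (2*x**3) dx, so v = x**4/2 [assuming x > 0]: now x**4*log(x)/2 + 2*log(x + 2) - 3*log(x + 3) - log(x + 4) + ∫(-x**3/2) dx.
Step 7. Evaluate the standard form: now x**4*log(x)/2 - x**4/8 + 2*log(x + 2) - 3*log(x + 3) - log(x + 4).
Answer: x**4*log(x)/2 - x**4/8 + 2*log(x + 2) - 3*log(x + 3) - log(x + 4).


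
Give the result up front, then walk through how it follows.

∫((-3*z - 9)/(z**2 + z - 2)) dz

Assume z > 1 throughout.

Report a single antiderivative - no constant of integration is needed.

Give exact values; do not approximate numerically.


The answer is -4*log(z - 1) + log(z + 2).
Step 1. Decompose ∫((-3*z - 9)/(z**2 + z - 2)) dz by partial fractions, (-3*z - 9)/(z**2 + z - 2) = 1/(z + 2) - 4/(z - 1): now ∫(-4/(z - 1)) dz + ∫(1/(z + 2)) dz.
Step 2. Evaluate the standard form [assuming z > -2]: now log(z + 2) + ∫(-4/(z - 1)) dz.
Step 3. Evaluate the standard form [assuming z > 1]: now -4*log(z - 1) + log(z + 2).
Answer: -4*log(z - 1) + log(z + 2).


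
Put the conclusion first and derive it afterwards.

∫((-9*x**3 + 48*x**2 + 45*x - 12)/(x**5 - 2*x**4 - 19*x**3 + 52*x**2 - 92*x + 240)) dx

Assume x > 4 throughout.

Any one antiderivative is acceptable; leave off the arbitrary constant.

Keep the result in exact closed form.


The answer is 2*log(x - 4) - 3*log(x - 3) + log(x + 5) - 3*atan(x/2)/2.
Step 1. Decompose ∫((-9*x**3 + 48*x**2 + 45*x - 12)/(x**5 - 2*x**4 - 19*x**3 + 52*x**2 - 92*x + 240)) dx by partial fractions, (-9*x**3 + 48*x**2 + 45*x - 12)/(x**5 - 2*x**4 - 19*x**3 + 52*x**2 - 92*x + 240) = -3/(x**2 + 4) + 1/(x + 5) - 3/(x - 3) + 2/(x - 4): now ∫(2/(x - 4)) dx + ∫(-3/(x - 3)) dx + ∫(1/(x + 5)) dx + ∫(-3/(x**2 + 4)) dx.
Step 2. Evaluate the standard form [assuming x > 3]: now -3*log(x - 3) + ∫(2/(x - 4)) dx + ∫(1/(x + 5)) dx + ∫(-3/(x**2 + 4)) dx.
Step 3. Evaluate the standard form [assuming x > 4]: now 2*log(x - 4) - 3*log(x - 3) + ∫(1/(x + 5)) dx + ∫(-3/(x**2 + 4)) dx.
Step 4. Evaluate the standard form [assuming x > -5]: now 2*log(x - 4) - 3*log(x - 3) + log(x + 5) + ∫(-3/(x**2 + 4)) dx.
Step 5. Evaluate the standard form: now 2*log(x - 4) - 3*log(x - 3) + log(x + 5) - 3*atan(x/2)/2.
Answer: 2*log(x - 4) - 3*log(x - 3) + log(x + 5) - 3*atan(x/2)/2.


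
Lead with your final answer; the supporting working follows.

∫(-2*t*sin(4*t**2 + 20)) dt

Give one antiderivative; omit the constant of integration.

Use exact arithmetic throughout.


The answer is cos(4*t**2 + 20)/4.
Step 1. Substitute u = t**2 + 5, turning ∫(-2*t*sin(4*t**2 + 20)) dt into ∫(-sin(4*u)) du: now ∫(-sin(4*u)) du.
Step 2. Evaluate the standard form: now cos(4*u)/4.
Step 3. Substitute back u = t**2 + 5: now cos(4*t**2 + 20)/4.
Answer: cos(4*t**2 + 20)/4.


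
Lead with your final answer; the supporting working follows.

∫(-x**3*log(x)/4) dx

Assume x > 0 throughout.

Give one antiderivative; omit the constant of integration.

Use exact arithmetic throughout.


The answer is -x**4*log(x)/16 + x**4/64.
Step 1. Integrate ∫(-x**3*log(x)/4) dx by parts with u = log(x), dv = (-x**3/4) dx, so v = -x**4/16 [assuming x > 0]: now -x**4*log(x)/16 + ∫(x**3/16) dx.
Step 2. Evaluate the standard form: now -x**4*log(x)/16 + x**4/64.
Answer: -x**4*log(x)/16 + x**4/64.


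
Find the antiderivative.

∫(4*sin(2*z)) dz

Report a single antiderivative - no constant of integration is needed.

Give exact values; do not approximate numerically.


Answer: -2*cos(2*z).


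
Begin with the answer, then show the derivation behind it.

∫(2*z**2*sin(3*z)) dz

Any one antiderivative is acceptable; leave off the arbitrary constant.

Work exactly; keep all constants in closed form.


The answer is -2*z**2*cos(3*z)/3 + 4*z*sin(3*z)/9 + 4*cos(3*z)/27.
Step 1. Integrate ∫(2*z**2*sin(3*z)) dz by parts with u = z**2, dv = (2*sin(3*z)) dz, so v = -2*cos(3*z)/3: now -2*z**2*cos(3*z)/3 + ∫(4*z*cos(3*z)/3) dz.
Step 2. Integrate ∫(4*z*cos(3*z)/3) dz by parts with u = z, dv = (4*cos(3*z)/3) dz, so v = 4*sin(3*z)/9: now -2*z**2*cos(3*z)/3 + 4*z*sin(3*z)/9 + ∫(-4*sin(3*z)/9) dz.
Step 3. Evaluate the standard form: now -2*z**2*cos(3*z)/3 + 4*z*sin(3*z)/9 + 4*cos(3*z)/27.
Answer: -2*z**2*cos(3*z)/3 + 4*z*sin(3*z)/9 + 4*cos(3*z)/27.


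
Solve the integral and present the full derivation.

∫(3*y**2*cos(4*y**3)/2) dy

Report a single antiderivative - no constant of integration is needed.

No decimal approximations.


Step 1. Substitute u = y**3, turning ∫(3*y**2*cos(4*y**3)/2) dy into ∫(cos(4*u)/2) du: now ∫(cos(4*u)/2) du.
Step 2. Evaluate the standard form: now sin(4*u)/8.
Step 3. Substitute back u = y**3: now sin(4*y**3)/8.
Answer: sin(4*y**3)/8.


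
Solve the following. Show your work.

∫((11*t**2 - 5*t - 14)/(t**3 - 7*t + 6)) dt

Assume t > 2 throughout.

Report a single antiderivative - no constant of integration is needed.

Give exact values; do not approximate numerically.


Step 1. Decompose ∫((11*t**2 - 5*t - 14)/(t**3 - 7*t + 6)) dt by partial fractions, (11*t**2 - 5*t - 14)/(t**3 - 7*t + 6) = 5/(t + 3) + 2/(t - 1) + 4/(t - 2): now ∫(4/(t - 2)) dt + ∫(2/(t - 1)) dt + ∫(5/(t + 3)) dt.
Step 2. Evaluate the standard form [assuming t > 2]: now 4*log(t - 2) + ∫(2/(t - 1)) dt + ∫(5/(t + 3)) dt.
Step 3. Evaluate the standard form [assuming t > -3]: now 4*log(t - 2) + 5*log(t + 3) + ∫(2/(t - 1)) dt.
Step 4. Evaluate the standard form [assuming t > 1]: now 4*log(t - 2) + 2*log(t - 1) + 5*log(t + 3).
Answer: 4*log(t - 2) + 2*log(t - 1) + 5*log(t + 3).


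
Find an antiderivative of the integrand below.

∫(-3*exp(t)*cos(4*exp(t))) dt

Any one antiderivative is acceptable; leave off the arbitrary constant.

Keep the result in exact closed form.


Answer: -3*sin(4*exp(t))/4.


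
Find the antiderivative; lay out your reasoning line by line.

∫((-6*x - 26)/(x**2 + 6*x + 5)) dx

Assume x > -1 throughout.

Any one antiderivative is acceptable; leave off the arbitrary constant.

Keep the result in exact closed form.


Step 1. Decompose ∫((-6*x - 26)/(x**2 + 6*x + 5)) dx by partial fractions, (-6*x - 26)/(x**2 + 6*x + 5) = -1/(x + 5) - 5/(x + 1): now ∫(-5/(x + 1)) dx + ∫(-1/(x + 5)) dx.
Step 2. Evaluate the standard form [assuming x > -1]: now -5*log(x + 1) + ∫(-1/(x + 5)) dx.
Step 3. Evaluate the standard form [assuming x > -5]: now -5*log(x + 1) - log(x + 5).
Answer: -5*log(x + 1) - log(x + 5).


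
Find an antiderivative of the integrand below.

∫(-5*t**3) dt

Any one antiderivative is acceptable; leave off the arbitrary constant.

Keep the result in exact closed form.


Answer: -5*t**4/4.


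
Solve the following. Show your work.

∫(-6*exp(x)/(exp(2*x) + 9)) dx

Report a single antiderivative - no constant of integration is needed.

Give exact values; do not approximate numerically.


Step 1. Substitute u = exp(x), turning ∫(-6*exp(x)/(exp(2*x) + 9)) dx into ∫(-6/(u**2 + 9)) du: now ∫(-6/(u**2 + 9)) du.
Step 2. Evaluate the standard form: now -2*atan(u/3).
Step 3. Substitute back u = exp(x): now -2*atan(exp(x)/3).
Answer: -2*atan(exp(x)/3).


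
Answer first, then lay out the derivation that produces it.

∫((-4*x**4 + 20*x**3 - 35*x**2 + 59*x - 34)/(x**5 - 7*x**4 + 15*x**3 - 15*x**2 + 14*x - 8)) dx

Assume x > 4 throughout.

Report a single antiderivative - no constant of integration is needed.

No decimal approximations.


The answer is -log(x - 4) - 4*log(x - 2) + log(x - 1) + 3*atan(x).
Step 1. Decompose ∫((-4*x**4 + 20*x**3 - 35*x**2 + 59*x - 34)/(x**5 - 7*x**4 + 15*x**3 - 15*x**2 + 14*x - 8)) dx by partial fractions, (-4*x**4 + 20*x**3 - 35*x**2 + 59*x - 34)/(x**5 - 7*x**4 + 15*x**3 - 15*x**2 + 14*x - 8) = 3/(x**2 + 1) + 1/(x - 1) - 4/(x - 2) - 1/(x - 4): now ∫(-1/(x - 4)) dx + ∫(-4/(x - 2)) dx + ∫(1/(x - 1)) dx + ∫(3/(x**2 + 1)) dx.
Step 2. Evaluate the standard form [assuming x > 4]: now -log(x - 4) + ∫(-4/(x - 2)) dx + ∫(1/(x - 1)) dx + ∫(3/(x**2 + 1)) dx.
Step 3. Evaluate the standard form [assuming x > 1]: now -log(x - 4) + log(x - 1) + ∫(-4/(x - 2)) dx + ∫(3/(x**2 + 1)) dx.
Step 4. Evaluate the standard form [assuming x > 2]: now -log(x - 4) - 4*log(x - 2) + log(x - 1) + ∫(3/(x**2 + 1)) dx.
Step 5. Evaluate the standard form: now -log(x - 4) - 4*log(x - 2) + log(x - 1) + 3*atan(x).
Answer: -log(x - 4) - 4*log(x - 2) + log(x - 1) + 3*atan(x).


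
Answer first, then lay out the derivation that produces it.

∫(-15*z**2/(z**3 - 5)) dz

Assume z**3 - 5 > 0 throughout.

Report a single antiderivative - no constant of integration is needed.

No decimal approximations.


The answer is -5*log(z**3 - 5).
Step 1. Substitute u = z**3 - 5, turning ∫(-15*z**2/(z**3 - 5)) dz into ∫(-5/u) du: now ∫(-5/u) du.
Step 2. Evaluate the standard form [assuming u > 0]: now -5*log(u).
Step 3. Substitute back u = z**3 - 5: now -5*log(z**3 - 5).
Answer: -5*log(z**3 - 5).


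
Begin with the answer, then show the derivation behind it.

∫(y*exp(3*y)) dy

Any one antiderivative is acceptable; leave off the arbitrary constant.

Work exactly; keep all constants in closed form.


The answer is y*exp(3*y)/3 - exp(3*y)/9.
Step 1. Integrate ∫(y*exp(3*y)) dy by parts with u = y, dv = (exp(3*y)) dy, so v = exp(3*y)/3: now y*exp(3*y)/3 + ∫(-exp(3*y)/3) dy.
Step 2. Evaluate the standard form: now y*exp(3*y)/3 - exp(3*y)/9.
Answer: y*exp(3*y)/3 - exp(3*y)/9.


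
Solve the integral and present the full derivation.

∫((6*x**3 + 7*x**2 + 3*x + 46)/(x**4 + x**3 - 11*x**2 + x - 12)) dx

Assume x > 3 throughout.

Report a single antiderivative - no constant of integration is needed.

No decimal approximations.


Step 1. Decompose ∫((6*x**3 + 7*x**2 + 3*x + 46)/(x**4 + x**3 - 11*x**2 + x - 12)) dx by partial fractions, (6*x**3 + 7*x**2 + 3*x + 46)/(x**4 + x**3 - 11*x**2 + x - 12) = -3/(x**2 + 1) + 2/(x + 4) + 4/(x - 3): now ∫(4/(x - 3)) dx + ∫(2/(x + 4)) dx + ∫(-3/(x**2 + 1)) dx.
Step 2. Evaluate the standard form [assuming x > -4]: now 2*log(x + 4) + ∫(4/(x - 3)) dx + ∫(-3/(x**2 + 1)) dx.
Step 3. Evaluate the standard form [assuming x > 3]: now 4*log(x - 3) + 2*log(x + 4) + ∫(-3/(x**2 + 1)) dx.
Step 4. Evaluate the standard form: now 4*log(x - 3) + 2*log(x + 4) - 3*atan(x).
Answer: 4*log(x - 3) + 2*log(x + 4) - 3*atan(x).


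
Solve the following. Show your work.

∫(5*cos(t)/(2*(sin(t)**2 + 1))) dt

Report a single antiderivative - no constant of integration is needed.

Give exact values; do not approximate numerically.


Step 1. Substitute u = sin(t), turning ∫(5*cos(t)/(2*(sin(t)**2 + 1))) dt into ∫(5/(2*(u**2 + 1))) du: now ∫(5/(2*(u**2 + 1))) du.
Step 2. Evaluate the standard form: now 5*atan(u)/2.
Step 3. Substitute back u = sin(t): now 5*atan(sin(t))/2.
Answer: 5*atan(sin(t))/2.


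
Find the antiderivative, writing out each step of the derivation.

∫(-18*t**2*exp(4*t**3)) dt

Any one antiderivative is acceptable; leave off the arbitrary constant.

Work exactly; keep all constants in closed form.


Step 1. Substitute u = t**3, turning ∫(-18*t**2*exp(4*t**3)) dt into ∫(-6*exp(4*u)) du: now ∫(-6*exp(4*u)) du.
Step 2. Evaluate the standard form: now -3*exp(4*u)/2.
Step 3. Substitute back u = t**3: now -3*exp(4*t**3)/2.
Answer: -3*exp(4*t**3)/2.


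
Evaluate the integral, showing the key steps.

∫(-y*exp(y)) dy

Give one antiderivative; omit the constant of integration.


Step 1. Integrate ∫(-y*exp(y)) dy by parts with u = y, dv = (-exp(y)) dy, so v = -exp(y): now -y*exp(y) + ∫(exp(y)) dy.
Step 2. Evaluate the standard form: now -y*exp(y) + exp(y).
Answer: -y*exp(y) + exp(y).


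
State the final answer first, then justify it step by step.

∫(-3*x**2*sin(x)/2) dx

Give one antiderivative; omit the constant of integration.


The answer is 3*x**2*cos(x)/2 - 3*x*sin(x) - 3*cos(x).
Step 1. Integrate ∫(-3*x**2*sin(x)/2) dx by parts with u = x**2, dv = (-3*sin(x)/2) dx, so v = 3*cos(x)/2: now 3*x**2*cos(x)/2 + ∫(-3*x*cos(x)) dx.
Step 2. Integrate ∫(-3*x*cos(x)) dx by parts with u = x, dv = (-3*cos(x)) dx, so v = -3*sin(x): now 3*x**2*cos(x)/2 - 3*x*sin(x) + ∫(3*sin(x)) dx.
Step 3. Evaluate the standard form: now 3*x**2*cos(x)/2 - 3*x*sin(x) - 3*cos(x).
Answer: 3*x**2*cos(x)/2 - 3*x*sin(x) - 3*cos(x).


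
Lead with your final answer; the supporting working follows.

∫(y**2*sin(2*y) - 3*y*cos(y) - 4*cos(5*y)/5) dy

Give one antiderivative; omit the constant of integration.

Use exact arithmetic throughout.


The answer is -y**2*cos(2*y)/2 - 3*y*sin(y) + y*sin(2*y)/2 - 4*sin(5*y)/25 - 3*cos(y) + cos(2*y)/4.
Step 1. Rewrite: now ∫(-3*y*cos(y)) dy + ∫(y**2*sin(2*y)) dy + ∫(-4*cos(5*y)/5) dy.
Step 2. Evaluate the standard form: now -4*sin(5*y)/25 + ∫(-3*y*cos(y)) dy + ∫(y**2*sin(2*y)) dy.
Step 3. Integrate ∫(-3*y*cos(y)) dy by parts with u = y, dv = (-3*cos(y)) dy, so v = -3*sin(y): now -3*y*sin(y) - 4*sin(5*y)/25 + ∫(y**2*sin(2*y)) dy + ∫(3*sin(y)) dy.
Step 4. Evaluate the standard form: now -3*y*sin(y) - 4*sin(5*y)/25 - 3*cos(y) + ∫(y**2*sin(2*y)) dy.
Step 5. Integrate ∫(y**2*sin(2*y)) dy by parts with u = y**2, dv = (sin(2*y)) dy, so v = -cos(2*y)/2: now -y**2*cos(2*y)/2 - 3*y*sin(y) - 4*sin(5*y)/25 - 3*cos(y) + ∫(y*cos(2*y)) dy.
Step 6. Integrate ∫(y*cos(2*y)) dy by parts with u = y, dv = (cos(2*y)) dy, so v = sin(2*y)/2: now -y**2*cos(2*y)/2 - 3*y*sin(y) + y*sin(2*y)/2 - 4*sin(5*y)/25 - 3*cos(y) + ∫(-sin(2*y)/2) dy.
Step 7. Evaluate the standard form: now -y**2*cos(2*y)/2 - 3*y*sin(y) + y*sin(2*y)/2 - 4*sin(5*y)/25 - 3*cos(y) + cos(2*y)/4.
Answer: -y**2*cos(2*y)/2 - 3*y*sin(y) + y*sin(2*y)/2 - 4*sin(5*y)/25 - 3*cos(y) + cos(2*y)/4.


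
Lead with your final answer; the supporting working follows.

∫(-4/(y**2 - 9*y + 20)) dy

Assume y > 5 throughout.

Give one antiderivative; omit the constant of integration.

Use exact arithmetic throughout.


The answer is -4*log(y - 5) + 4*log(y - 4).
Step 1. Decompose ∫(-4/(y**2 - 9*y + 20)) dy by partial fractions, -4/(y**2 - 9*y + 20) = 4/(y - 4) - 4/(y - 5): now ∫(-4/(y - 5)) dy + ∫(4/(y - 4)) dy.
Step 2. Evaluate the standard form [assuming y > 5]: now -4*log(y - 5) + ∫(4/(y - 4)) dy.
Step 3. Evaluate the standard form [assuming y > 4]: now -4*log(y - 5) + 4*log(y - 4).
Answer: -4*log(y - 5) + 4*log(y - 4).


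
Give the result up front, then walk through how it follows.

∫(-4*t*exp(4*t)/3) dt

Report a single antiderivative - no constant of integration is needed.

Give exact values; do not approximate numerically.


The answer is -t*exp(4*t)/3 + exp(4*t)/12.
Step 1. Integrate ∫(-4*t*exp(4*t)/3) dt by parts with u = t, dv = (-4*exp(4*t)/3) dt, so v = -exp(4*t)/3: now -t*exp(4*t)/3 + ∫(exp(4*t)/3) dt.
Step 2. Evaluate the standard form: now -t*exp(4*t)/3 + exp(4*t)/12.
Answer: -t*exp(4*t)/3 + exp(4*t)/12.


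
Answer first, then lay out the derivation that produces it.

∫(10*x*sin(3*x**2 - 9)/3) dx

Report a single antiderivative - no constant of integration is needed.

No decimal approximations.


The answer is -5*cos(3*x**2 - 9)/9.
Step 1. Substitute u = x**2 - 3, turning ∫(10*x*sin(3*x**2 - 9)/3) dx into ∫(5*sin(3*u)/3) du: now ∫(5*sin(3*u)/3) du.
Step 2. Evaluate the standard form: now -5*cos(3*u)/9.
Step 3. Substitute back u = x**2 - 3: now -5*cos(3*x**2 - 9)/9.
Answer: -5*cos(3*x**2 - 9)/9.


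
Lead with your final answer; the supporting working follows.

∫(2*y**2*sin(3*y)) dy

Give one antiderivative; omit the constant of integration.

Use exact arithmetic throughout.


The answer is -2*y**2*cos(3*y)/3 + 4*y*sin(3*y)/9 + 4*cos(3*y)/27.
Step 1. Integrate ∫(2*y**2*sin(3*y)) dy by parts with u = y**2, dv = (2*sin(3*y)) dy, so v = -2*cos(3*y)/3: now -2*y**2*cos(3*y)/3 + ∫(4*y*cos(3*y)/3) dy.
Step 2. Integrate ∫(4*y*cos(3*y)/3) dy by parts with u = y, dv = (4*cos(3*y)/3) dy, so v = 4*sin(3*y)/9: now -2*y**2*cos(3*y)/3 + 4*y*sin(3*y)/9 + ∫(-4*sin(3*y)/9) dy.
Step 3. Evaluate the standard form: now -2*y**2*cos(3*y)/3 + 4*y*sin(3*y)/9 + 4*cos(3*y)/27.
Answer: -2*y**2*cos(3*y)/3 + 4*y*sin(3*y)/9 + 4*cos(3*y)/27.


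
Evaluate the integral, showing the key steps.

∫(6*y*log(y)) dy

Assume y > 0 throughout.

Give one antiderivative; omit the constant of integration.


Step 1. Integrate ∫(6*y*log(y)) dy by parts with u = log(y), dv = (6*y) dy, so v = 3*y**2 [assuming y > 0]: now 3*y**2*log(y) + ∫(-3*y) dy.
Step 2. Evaluate the standard form: now 3*y**2*log(y) - 3*y**2/2.
Answer: 3*y**2*log(y) - 3*y**2/2.


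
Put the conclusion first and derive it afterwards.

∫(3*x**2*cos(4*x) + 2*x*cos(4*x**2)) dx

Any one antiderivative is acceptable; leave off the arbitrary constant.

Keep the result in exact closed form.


The answer is 3*x**2*sin(4*x)/4 + 3*x*cos(4*x)/8 - 3*sin(4*x)/32 + sin(4*x**2)/4.
Step 1. Rewrite: now ∫(2*x*cos(4*x**2)) dx + ∫(3*x**2*cos(4*x)) dx.
Step 2. Integrate ∫(3*x**2*cos(4*x)) dx by parts with u = x**2, dv = (3*cos(4*x)) dx, so v = 3*sin(4*x)/4: now 3*x**2*sin(4*x)/4 + ∫(-3*x*sin(4*x)/2) dx + ∫(2*x*cos(4*x**2)) dx.
Step 3. Integrate ∫(-3*x*sin(4*x)/2) dx by parts with u = x, dv = (-3*sin(4*x)/2) dx, so v = 3*cos(4*x)/8: now 3*x**2*sin(4*x)/4 + 3*x*cos(4*x)/8 + ∫(2*x*cos(4*x**2)) dx + ∫(-3*cos(4*x)/8) dx.
Step 4. Evaluate the standard form: now 3*x**2*sin(4*x)/4 + 3*x*cos(4*x)/8 - 3*sin(4*x)/32 + ∫(2*x*cos(4*x**2)) dx.
Step 5. Substitute u = x**2, turning ∫(2*x*cos(4*x**2)) dx into ∫(cos(4*u)) du: now 3*x**2*sin(4*x)/4 + 3*x*cos(4*x)/8 - 3*sin(4*x)/32 + ∫(cos(4*u)) du.
Step 6. Evaluate the standard form: now 3*x**2*sin(4*x)/4 + 3*x*cos(4*x)/8 + sin(4*u)/4 - 3*sin(4*x)/32.
Step 7. Substitute back u = x**2: now 3*x**2*sin(4*x)/4 + 3*x*cos(4*x)/8 - 3*sin(4*x)/32 + sin(4*x**2)/4.
Answer: 3*x**2*sin(4*x)/4 + 3*x*cos(4*x)/8 - 3*sin(4*x)/32 + sin(4*x**2)/4.


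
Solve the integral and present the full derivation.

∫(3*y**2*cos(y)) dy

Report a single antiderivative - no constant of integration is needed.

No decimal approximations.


Step 1. Integrate ∫(3*y**2*cos(y)) dy by parts with u = y**2, dv = (3*cos(y)) dy, so v = 3*sin(y): now 3*y**2*sin(y) + ∫(-6*y*sin(y)) dy.
Step 2. Integrate ∫(-6*y*sin(y)) dy by parts with u = y, dv = (-6*sin(y)) dy, so v = 6*cos(y): now 3*y**2*sin(y) + 6*y*cos(y) + ∫(-6*cos(y)) dy.
Step 3. Evaluate the standard form: now 3*y**2*sin(y) + 6*y*cos(y) - 6*sin(y).
Answer: 3*y**2*sin(y) + 6*y*cos(y) - 6*sin(y).


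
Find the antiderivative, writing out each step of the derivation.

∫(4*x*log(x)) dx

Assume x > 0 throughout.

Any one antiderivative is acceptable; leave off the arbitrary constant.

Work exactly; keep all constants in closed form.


Step 1. Integrate ∫(4*x*log(x)) dx by parts with u = log(x), dv = (4*x) dx, so v = 2*x**2 [assuming x > 0]: now 2*x**2*log(x) + ∫(-2*x) dx.
Step 2. Evaluate the standard form: now 2*x**2*log(x) - x**2.
Answer: 2*x**2*log(x) - x**2.
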